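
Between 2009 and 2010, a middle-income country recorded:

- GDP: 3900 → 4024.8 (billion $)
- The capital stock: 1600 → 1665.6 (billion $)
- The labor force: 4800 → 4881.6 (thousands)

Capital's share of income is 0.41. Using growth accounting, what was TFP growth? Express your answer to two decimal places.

TFP growth was 0.52%.

GDP growth = (4024.8 − 3900) / 3900 = 3.2%.
The capital stock growth = (1665.6 − 1600) / 1600 = 4.1%.
The labor force growth = (4881.6 − 4800) / 4800 = 1.7%.
Labor's share = 1 − 0.41 = 0.59.
The capital stock: 0.41 × 4.1 = 1.681 pp.
The labor force: 0.59 × 1.7 = 1.003 pp.
TFP growth = 3.2 − 2.684 = 0.516%.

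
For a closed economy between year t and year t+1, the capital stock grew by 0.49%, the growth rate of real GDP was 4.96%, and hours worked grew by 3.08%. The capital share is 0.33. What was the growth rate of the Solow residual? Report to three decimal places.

Labor's share = 1 − 0.33 = 0.67.
The capital stock: 0.33 × 0.49 = 0.1617 pp.
Hours worked: 0.67 × 3.08 = 2.0636 pp.
TFP growth = 4.96 − 2.2253 = 2.7347%.

The Solow residual growth was 2.735%.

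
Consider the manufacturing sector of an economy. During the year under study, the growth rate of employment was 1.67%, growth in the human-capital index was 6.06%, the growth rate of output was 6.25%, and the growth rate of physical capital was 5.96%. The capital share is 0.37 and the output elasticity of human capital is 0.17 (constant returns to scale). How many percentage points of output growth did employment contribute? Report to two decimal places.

Labor's share = 1 − 0.37 − 0.17 = 0.46.
Contribution = share × growth = 0.46 × 1.67 = 0.7682 pp.

0.77 pp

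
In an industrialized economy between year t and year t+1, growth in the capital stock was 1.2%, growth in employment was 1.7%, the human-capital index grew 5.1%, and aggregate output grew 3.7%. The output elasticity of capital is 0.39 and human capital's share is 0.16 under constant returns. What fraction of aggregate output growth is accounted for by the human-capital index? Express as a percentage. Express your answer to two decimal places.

22.05%

The human-capital index contributed 0.16 × 5.1 = 0.816 pp.
Share of growth = 0.816 / 3.7 × 100 = 22.0541%.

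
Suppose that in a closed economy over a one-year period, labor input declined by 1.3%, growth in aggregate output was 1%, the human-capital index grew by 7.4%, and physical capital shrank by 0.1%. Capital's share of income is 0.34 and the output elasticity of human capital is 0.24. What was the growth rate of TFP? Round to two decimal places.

Labor's share = 1 − 0.34 − 0.24 = 0.42.
Physical capital: 0.34 × (-0.1) = -0.034 pp.
The human-capital index: 0.24 × 7.4 = 1.776 pp.
Labor input: 0.42 × (-1.3) = -0.546 pp.
TFP growth = 1 − 1.196 = -0.196%.

-0.20%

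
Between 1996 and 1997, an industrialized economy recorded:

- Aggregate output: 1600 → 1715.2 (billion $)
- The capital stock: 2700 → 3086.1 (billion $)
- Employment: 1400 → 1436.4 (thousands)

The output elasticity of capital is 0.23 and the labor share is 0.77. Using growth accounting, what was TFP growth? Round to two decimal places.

1.91%

Aggregate output growth = (1715.2 − 1600) / 1600 = 7.2%.
The capital stock growth = (3086.1 − 2700) / 2700 = 14.3%.
Employment growth = (1436.4 − 1400) / 1400 = 2.6%.
Labor's share = 1 − 0.23 = 0.77.
The capital stock: 0.23 × 14.3 = 3.289 pp.
Employment: 0.77 × 2.6 = 2.002 pp.
TFP growth = 7.2 − 5.291 = 1.909%.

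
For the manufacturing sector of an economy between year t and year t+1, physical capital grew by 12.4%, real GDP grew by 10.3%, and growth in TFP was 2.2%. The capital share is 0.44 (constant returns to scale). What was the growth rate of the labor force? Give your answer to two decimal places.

4.72%

Labor's share = 1 − 0.44 = 0.56.
gY = gA + 0.44×12.4 + 0.56×g.
0.56×g = 10.3 − 2.2 − 5.456 = 2.644.
g = 2.644 / 0.56 = 4.7214%.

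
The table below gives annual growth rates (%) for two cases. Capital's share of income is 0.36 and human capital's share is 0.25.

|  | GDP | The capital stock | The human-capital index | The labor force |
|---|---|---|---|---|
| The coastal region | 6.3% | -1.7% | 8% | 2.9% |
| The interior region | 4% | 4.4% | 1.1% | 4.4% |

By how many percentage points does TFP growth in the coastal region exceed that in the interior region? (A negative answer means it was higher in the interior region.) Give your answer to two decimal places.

3.36 percentage points

Labor's share = 1 − 0.36 − 0.25 = 0.39.
The coastal region: TFP = 6.3 + 0.612 − 2 − 1.131 = 3.781%.
The interior region: TFP = 4 − 1.584 − 0.275 − 1.716 = 0.425%.
Difference = 3.781 − (0.425) = 3.356 pp.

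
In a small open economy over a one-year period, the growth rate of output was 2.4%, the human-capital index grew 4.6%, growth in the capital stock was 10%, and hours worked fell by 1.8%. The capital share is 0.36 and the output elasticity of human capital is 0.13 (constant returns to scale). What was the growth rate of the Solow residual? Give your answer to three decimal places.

Labor's share = 1 − 0.36 − 0.13 = 0.51.
The capital stock: 0.36 × 10 = 3.6 pp.
The human-capital index: 0.13 × 4.6 = 0.598 pp.
Hours worked: 0.51 × (-1.8) = -0.918 pp.
TFP growth = 2.4 − 3.28 = -0.88%.

-0.880%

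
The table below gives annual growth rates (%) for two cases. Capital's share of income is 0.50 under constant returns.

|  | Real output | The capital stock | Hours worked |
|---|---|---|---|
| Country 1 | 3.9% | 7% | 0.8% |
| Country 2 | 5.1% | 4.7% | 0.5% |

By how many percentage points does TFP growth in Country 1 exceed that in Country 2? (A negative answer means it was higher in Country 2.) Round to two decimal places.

-2.50 percentage points

Labor's share = 1 − 0.5 = 0.5.
Country 1: TFP = 3.9 − 3.5 − 0.4 = 0%.
Country 2: TFP = 5.1 − 2.35 − 0.25 = 2.5%.
Difference = 0 − (2.5) = -2.5 pp.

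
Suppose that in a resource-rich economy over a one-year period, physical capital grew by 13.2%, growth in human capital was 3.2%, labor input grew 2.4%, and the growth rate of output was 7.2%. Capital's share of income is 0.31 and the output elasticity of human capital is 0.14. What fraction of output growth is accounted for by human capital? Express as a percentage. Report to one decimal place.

Human capital contributed 0.14 × 3.2 = 0.448 pp.
Share of growth = 0.448 / 7.2 × 100 = 6.222%.

Human capital accounted for 6.2% of growth.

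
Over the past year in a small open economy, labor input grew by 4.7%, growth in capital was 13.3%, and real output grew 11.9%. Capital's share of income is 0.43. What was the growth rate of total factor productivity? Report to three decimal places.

3.502%

Labor's share = 1 − 0.43 = 0.57.
Capital: 0.43 × 13.3 = 5.719 pp.
Labor input: 0.57 × 4.7 = 2.679 pp.
TFP growth = 11.9 − 8.398 = 3.502%.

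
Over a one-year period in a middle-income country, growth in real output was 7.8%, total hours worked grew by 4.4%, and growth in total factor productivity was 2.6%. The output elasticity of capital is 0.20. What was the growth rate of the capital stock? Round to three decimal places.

Labor's share = 1 − 0.2 = 0.8.
gY = gA + 0.8×4.4 + 0.2×g.
0.2×g = 7.8 − 2.6 − 3.52 = 1.68.
g = 1.68 / 0.2 = 8.4%.

The capital stock growth was 8.400%.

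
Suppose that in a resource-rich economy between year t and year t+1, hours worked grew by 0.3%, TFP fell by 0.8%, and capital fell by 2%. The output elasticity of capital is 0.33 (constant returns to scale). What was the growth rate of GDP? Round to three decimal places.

Labor's share = 1 − 0.33 = 0.67.
Capital: 0.33 × (-2) = -0.66 pp.
Hours worked: 0.67 × 0.3 = 0.201 pp.
Output growth = -0.8 + (-0.459) = -1.259%.

-1.259%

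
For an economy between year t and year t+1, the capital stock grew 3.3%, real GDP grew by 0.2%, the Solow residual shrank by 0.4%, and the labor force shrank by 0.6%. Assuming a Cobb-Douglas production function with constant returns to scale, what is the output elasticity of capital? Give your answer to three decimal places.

gY = gA + α·gK + (1−α)·gL, so gY − gA − gL = α(gK − gL).
0.2 + 0.4 + 0.6 = α × (3.3 − (-0.6)).
1.2 = 3.9 α, so α = 0.30769.

0.308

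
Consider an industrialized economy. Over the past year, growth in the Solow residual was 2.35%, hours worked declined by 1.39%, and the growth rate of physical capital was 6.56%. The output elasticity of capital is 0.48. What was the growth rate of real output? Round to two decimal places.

4.78%

Labor's share = 1 − 0.48 = 0.52.
Physical capital: 0.48 × 6.56 = 3.1488 pp.
Hours worked: 0.52 × (-1.39) = -0.7228 pp.
Output growth = 2.35 + 2.426 = 4.776%.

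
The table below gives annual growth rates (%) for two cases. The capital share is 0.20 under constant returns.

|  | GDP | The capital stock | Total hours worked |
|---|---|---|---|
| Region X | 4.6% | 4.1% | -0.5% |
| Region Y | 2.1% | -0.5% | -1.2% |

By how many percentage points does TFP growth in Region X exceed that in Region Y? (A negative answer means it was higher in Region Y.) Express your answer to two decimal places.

Labor's share = 1 − 0.2 = 0.8.
Region X: TFP = 4.6 − 0.82 + 0.4 = 4.18%.
Region Y: TFP = 2.1 + 0.1 + 0.96 = 3.16%.
Difference = 4.18 − (3.16) = 1.02 pp.

1.02 percentage points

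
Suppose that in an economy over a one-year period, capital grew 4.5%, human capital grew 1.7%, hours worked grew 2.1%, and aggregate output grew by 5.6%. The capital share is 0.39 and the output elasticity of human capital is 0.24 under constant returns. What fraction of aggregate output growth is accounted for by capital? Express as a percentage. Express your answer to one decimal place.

31.3%

Capital contributed 0.39 × 4.5 = 1.755 pp.
Share of growth = 1.755 / 5.6 × 100 = 31.339%.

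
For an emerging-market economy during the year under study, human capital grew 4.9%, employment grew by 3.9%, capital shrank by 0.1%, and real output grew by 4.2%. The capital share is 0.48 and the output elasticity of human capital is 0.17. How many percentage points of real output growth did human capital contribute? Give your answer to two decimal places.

0.83

Contribution = share × growth = 0.17 × 4.9 = 0.833 pp.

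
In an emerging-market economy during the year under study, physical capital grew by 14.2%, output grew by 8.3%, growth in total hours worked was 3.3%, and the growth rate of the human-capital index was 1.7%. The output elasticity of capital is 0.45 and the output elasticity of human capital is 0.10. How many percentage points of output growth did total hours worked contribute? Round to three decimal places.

Labor's share = 1 − 0.45 − 0.1 = 0.45.
Contribution = share × growth = 0.45 × 3.3 = 1.485 pp.

1.485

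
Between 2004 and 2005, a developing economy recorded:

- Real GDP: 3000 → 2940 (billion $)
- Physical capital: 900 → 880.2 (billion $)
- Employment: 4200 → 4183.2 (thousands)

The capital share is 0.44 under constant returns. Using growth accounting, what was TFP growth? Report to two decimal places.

-0.81%

Real GDP growth = (2940 − 3000) / 3000 = -2%.
Physical capital growth = (880.2 − 900) / 900 = -2.2%.
Employment growth = (4183.2 − 4200) / 4200 = -0.4%.
Labor's share = 1 − 0.44 = 0.56.
Physical capital: 0.44 × (-2.2) = -0.968 pp.
Employment: 0.56 × (-0.4) = -0.224 pp.
TFP growth = -2 + 1.192 = -0.808%.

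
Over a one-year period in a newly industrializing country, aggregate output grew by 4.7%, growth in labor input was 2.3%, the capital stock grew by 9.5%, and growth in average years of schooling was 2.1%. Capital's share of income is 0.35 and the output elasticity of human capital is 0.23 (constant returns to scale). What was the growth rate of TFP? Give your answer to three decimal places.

-0.074%

Labor's share = 1 − 0.35 − 0.23 = 0.42.
The capital stock: 0.35 × 9.5 = 3.325 pp.
Average years of schooling: 0.23 × 2.1 = 0.483 pp.
Labor input: 0.42 × 2.3 = 0.966 pp.
TFP growth = 4.7 − 4.774 = -0.074%.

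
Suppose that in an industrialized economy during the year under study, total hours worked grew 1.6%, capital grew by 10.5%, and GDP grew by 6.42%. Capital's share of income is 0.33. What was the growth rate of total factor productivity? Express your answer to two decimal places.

Labor's share = 1 − 0.33 = 0.67.
Capital: 0.33 × 10.5 = 3.465 pp.
Total hours worked: 0.67 × 1.6 = 1.072 pp.
TFP growth = 6.42 − 4.537 = 1.883%.

Total factor productivity grew 1.88%.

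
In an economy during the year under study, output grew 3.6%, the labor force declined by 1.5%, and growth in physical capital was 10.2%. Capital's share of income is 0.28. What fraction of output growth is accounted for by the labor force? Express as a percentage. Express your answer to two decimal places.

Labor's share = 1 − 0.28 = 0.72.
The labor force contributed 0.72 × (-1.5) = -1.08 pp.
Share of growth = -1.08 / 3.6 × 100 = -30%.

-30.00%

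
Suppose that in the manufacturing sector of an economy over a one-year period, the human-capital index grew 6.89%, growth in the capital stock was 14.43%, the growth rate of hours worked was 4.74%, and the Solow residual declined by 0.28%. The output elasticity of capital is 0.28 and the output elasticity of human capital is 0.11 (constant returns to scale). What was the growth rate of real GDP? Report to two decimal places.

Labor's share = 1 − 0.28 − 0.11 = 0.61.
The capital stock: 0.28 × 14.43 = 4.0404 pp.
The human-capital index: 0.11 × 6.89 = 0.7579 pp.
Hours worked: 0.61 × 4.74 = 2.8914 pp.
Output growth = -0.28 + 7.6897 = 7.4097%.

7.41%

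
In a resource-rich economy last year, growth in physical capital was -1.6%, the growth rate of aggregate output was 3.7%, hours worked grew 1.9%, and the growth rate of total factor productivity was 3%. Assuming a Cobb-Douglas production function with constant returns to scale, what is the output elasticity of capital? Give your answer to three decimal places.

α = 0.343

gY = gA + α·gK + (1−α)·gL, so gY − gA − gL = α(gK − gL).
3.7 − 3 − 1.9 = α × (-1.6 − 1.9).
-1.2 = -3.5 α, so α = 0.34286.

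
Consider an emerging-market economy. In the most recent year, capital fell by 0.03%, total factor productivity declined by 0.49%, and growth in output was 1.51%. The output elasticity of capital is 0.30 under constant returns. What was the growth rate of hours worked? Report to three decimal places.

2.870%

Labor's share = 1 − 0.3 = 0.7.
gY = gA + 0.3×(-0.03) + 0.7×g.
0.7×g = 1.51 + 0.49 + 0.009 = 2.009.
g = 2.009 / 0.7 = 2.87%.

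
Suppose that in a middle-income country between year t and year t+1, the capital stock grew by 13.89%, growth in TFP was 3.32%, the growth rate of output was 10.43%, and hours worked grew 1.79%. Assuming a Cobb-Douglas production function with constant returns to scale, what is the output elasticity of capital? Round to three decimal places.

gY = gA + α·gK + (1−α)·gL, so gY − gA − gL = α(gK − gL).
10.43 − 3.32 − 1.79 = α × (13.89 − 1.79).
5.32 = 12.1 α, so α = 0.43967.

0.440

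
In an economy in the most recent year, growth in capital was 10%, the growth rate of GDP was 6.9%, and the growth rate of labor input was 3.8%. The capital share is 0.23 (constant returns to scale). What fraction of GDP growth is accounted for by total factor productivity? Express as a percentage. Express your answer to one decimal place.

Total factor productivity accounted for 24.3% of growth.

Labor's share = 1 − 0.23 = 0.77.
Capital: 0.23 × 10 = 2.3 pp.
Labor input: 0.77 × 3.8 = 2.926 pp.
TFP growth = 6.9 − 5.226 = 1.674%.
TFP share of growth = 1.674 / 6.9 × 100 = 24.261%.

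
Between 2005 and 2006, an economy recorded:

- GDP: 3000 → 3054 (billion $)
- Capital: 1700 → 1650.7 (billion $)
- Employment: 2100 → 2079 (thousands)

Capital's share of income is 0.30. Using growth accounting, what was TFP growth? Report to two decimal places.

TFP grew 3.37%.

GDP growth = (3054 − 3000) / 3000 = 1.8%.
Capital growth = (1650.7 − 1700) / 1700 = -2.9%.
Employment growth = (2079 − 2100) / 2100 = -1%.
Labor's share = 1 − 0.3 = 0.7.
Capital: 0.3 × (-2.9) = -0.87 pp.
Employment: 0.7 × (-1) = -0.7 pp.
TFP growth = 1.8 + 1.57 = 3.37%.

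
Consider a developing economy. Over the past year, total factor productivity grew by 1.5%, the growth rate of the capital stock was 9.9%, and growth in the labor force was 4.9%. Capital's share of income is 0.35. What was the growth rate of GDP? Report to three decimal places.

Labor's share = 1 − 0.35 = 0.65.
The capital stock: 0.35 × 9.9 = 3.465 pp.
The labor force: 0.65 × 4.9 = 3.185 pp.
Output growth = 1.5 + 6.65 = 8.15%.

GDP grew 8.150%.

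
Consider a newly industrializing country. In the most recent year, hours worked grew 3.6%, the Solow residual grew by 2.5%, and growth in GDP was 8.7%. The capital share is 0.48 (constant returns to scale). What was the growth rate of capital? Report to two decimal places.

Labor's share = 1 − 0.48 = 0.52.
gY = gA + 0.52×3.6 + 0.48×g.
0.48×g = 8.7 − 2.5 − 1.872 = 4.328.
g = 4.328 / 0.48 = 9.0167%.

9.02%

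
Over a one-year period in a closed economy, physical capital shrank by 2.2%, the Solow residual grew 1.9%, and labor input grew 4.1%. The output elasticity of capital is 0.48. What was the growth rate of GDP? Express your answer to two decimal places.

GDP growth was 2.98%.

Labor's share = 1 − 0.48 = 0.52.
Physical capital: 0.48 × (-2.2) = -1.056 pp.
Labor input: 0.52 × 4.1 = 2.132 pp.
Output growth = 1.9 + 1.076 = 2.976%.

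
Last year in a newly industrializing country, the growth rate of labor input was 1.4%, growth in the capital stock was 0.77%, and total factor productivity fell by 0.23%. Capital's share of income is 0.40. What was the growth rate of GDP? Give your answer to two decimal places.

0.92%

Labor's share = 1 − 0.4 = 0.6.
The capital stock: 0.4 × 0.77 = 0.308 pp.
Labor input: 0.6 × 1.4 = 0.84 pp.
Output growth = -0.23 + 1.148 = 0.918%.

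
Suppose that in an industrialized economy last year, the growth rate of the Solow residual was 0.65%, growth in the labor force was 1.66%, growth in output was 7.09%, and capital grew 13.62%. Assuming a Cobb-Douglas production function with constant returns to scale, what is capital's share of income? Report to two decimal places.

gY = gA + α·gK + (1−α)·gL, so gY − gA − gL = α(gK − gL).
7.09 − 0.65 − 1.66 = α × (13.62 − 1.66).
4.78 = 11.96 α, so α = 0.3997.

0.40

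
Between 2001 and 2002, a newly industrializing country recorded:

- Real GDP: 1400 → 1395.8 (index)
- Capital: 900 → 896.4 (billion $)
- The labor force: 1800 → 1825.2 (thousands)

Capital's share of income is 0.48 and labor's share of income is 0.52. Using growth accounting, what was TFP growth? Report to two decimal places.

-0.84%

Real GDP growth = (1395.8 − 1400) / 1400 = -0.3%.
Capital growth = (896.4 − 900) / 900 = -0.4%.
The labor force growth = (1825.2 − 1800) / 1800 = 1.4%.
Labor's share = 1 − 0.48 = 0.52.
Capital: 0.48 × (-0.4) = -0.192 pp.
The labor force: 0.52 × 1.4 = 0.728 pp.
TFP growth = -0.3 − 0.536 = -0.836%.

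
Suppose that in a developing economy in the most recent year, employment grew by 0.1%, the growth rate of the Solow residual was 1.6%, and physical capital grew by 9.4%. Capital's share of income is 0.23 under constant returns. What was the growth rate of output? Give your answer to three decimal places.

Labor's share = 1 − 0.23 = 0.77.
Physical capital: 0.23 × 9.4 = 2.162 pp.
Employment: 0.77 × 0.1 = 0.077 pp.
Output growth = 1.6 + 2.239 = 3.839%.

3.839%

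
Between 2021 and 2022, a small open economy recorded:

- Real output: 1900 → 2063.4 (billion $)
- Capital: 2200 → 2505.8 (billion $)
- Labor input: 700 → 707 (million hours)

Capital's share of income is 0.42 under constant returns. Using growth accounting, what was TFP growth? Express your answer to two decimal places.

Real output growth = (2063.4 − 1900) / 1900 = 8.6%.
Capital growth = (2505.8 − 2200) / 2200 = 13.9%.
Labor input growth = (707 − 700) / 700 = 1%.
Labor's share = 1 − 0.42 = 0.58.
Capital: 0.42 × 13.9 = 5.838 pp.
Labor input: 0.58 × 1 = 0.58 pp.
TFP growth = 8.6 − 6.418 = 2.182%.

TFP grew 2.18%.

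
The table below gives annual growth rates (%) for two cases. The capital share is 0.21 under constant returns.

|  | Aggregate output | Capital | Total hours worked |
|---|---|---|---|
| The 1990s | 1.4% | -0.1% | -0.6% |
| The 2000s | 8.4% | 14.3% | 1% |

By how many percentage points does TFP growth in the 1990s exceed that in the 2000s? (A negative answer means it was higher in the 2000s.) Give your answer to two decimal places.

Labor's share = 1 − 0.21 = 0.79.
The 1990s: TFP = 1.4 + 0.021 + 0.474 = 1.895%.
The 2000s: TFP = 8.4 − 3.003 − 0.79 = 4.607%.
Difference = 1.895 − (4.607) = -2.712 pp.

-2.71 percentage points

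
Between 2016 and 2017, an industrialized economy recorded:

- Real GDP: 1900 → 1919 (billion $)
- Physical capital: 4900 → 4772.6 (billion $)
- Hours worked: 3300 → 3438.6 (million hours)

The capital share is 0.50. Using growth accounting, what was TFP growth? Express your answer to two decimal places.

0.20%

Real GDP growth = (1919 − 1900) / 1900 = 1%.
Physical capital growth = (4772.6 − 4900) / 4900 = -2.6%.
Hours worked growth = (3438.6 − 3300) / 3300 = 4.2%.
Labor's share = 1 − 0.5 = 0.5.
Physical capital: 0.5 × (-2.6) = -1.3 pp.
Hours worked: 0.5 × 4.2 = 2.1 pp.
TFP growth = 1 − 0.8 = 0.2%.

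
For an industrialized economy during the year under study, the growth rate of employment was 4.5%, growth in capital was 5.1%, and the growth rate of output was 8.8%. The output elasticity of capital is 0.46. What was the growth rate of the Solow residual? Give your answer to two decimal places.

4.02%

Labor's share = 1 − 0.46 = 0.54.
Capital: 0.46 × 5.1 = 2.346 pp.
Employment: 0.54 × 4.5 = 2.43 pp.
TFP growth = 8.8 − 4.776 = 4.024%.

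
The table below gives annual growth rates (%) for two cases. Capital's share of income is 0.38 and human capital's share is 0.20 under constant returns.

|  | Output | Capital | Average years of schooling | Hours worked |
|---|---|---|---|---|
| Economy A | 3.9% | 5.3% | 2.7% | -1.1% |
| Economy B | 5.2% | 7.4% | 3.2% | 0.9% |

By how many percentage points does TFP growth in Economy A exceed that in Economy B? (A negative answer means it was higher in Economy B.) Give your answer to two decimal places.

0.44 percentage points

Labor's share = 1 − 0.38 − 0.2 = 0.42.
Economy A: TFP = 3.9 − 2.014 − 0.54 + 0.462 = 1.808%.
Economy B: TFP = 5.2 − 2.812 − 0.64 − 0.378 = 1.37%.
Difference = 1.808 − (1.37) = 0.438 pp.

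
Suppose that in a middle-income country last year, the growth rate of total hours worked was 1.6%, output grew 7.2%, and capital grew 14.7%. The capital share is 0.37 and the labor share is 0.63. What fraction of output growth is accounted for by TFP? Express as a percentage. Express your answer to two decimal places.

TFP accounted for 10.46% of growth.

Labor's share = 1 − 0.37 = 0.63.
Capital: 0.37 × 14.7 = 5.439 pp.
Total hours worked: 0.63 × 1.6 = 1.008 pp.
TFP growth = 7.2 − 6.447 = 0.753%.
TFP share of growth = 0.753 / 7.2 × 100 = 10.4583%.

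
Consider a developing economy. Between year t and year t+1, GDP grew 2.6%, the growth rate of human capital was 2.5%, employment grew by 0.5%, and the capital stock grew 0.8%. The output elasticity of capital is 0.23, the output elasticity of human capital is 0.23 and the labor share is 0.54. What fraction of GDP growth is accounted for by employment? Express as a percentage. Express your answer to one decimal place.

10.4%

Labor's share = 1 − 0.23 − 0.23 = 0.54.
Employment contributed 0.54 × 0.5 = 0.27 pp.
Share of growth = 0.27 / 2.6 × 100 = 10.385%.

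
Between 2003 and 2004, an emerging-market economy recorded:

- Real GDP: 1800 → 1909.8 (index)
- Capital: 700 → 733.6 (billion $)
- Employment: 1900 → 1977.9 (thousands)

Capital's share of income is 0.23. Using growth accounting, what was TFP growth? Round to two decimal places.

TFP grew 1.84%.

Real GDP growth = (1909.8 − 1800) / 1800 = 6.1%.
Capital growth = (733.6 − 700) / 700 = 4.8%.
Employment growth = (1977.9 − 1900) / 1900 = 4.1%.
Labor's share = 1 − 0.23 = 0.77.
Capital: 0.23 × 4.8 = 1.104 pp.
Employment: 0.77 × 4.1 = 3.157 pp.
TFP growth = 6.1 − 4.261 = 1.839%.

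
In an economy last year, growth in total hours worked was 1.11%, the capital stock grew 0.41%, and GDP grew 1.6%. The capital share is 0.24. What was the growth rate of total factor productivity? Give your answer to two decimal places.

0.66%

Labor's share = 1 − 0.24 = 0.76.
The capital stock: 0.24 × 0.41 = 0.0984 pp.
Total hours worked: 0.76 × 1.11 = 0.8436 pp.
TFP growth = 1.6 − 0.942 = 0.658%.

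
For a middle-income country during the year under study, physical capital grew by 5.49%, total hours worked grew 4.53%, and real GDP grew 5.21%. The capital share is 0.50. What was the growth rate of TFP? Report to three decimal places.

Labor's share = 1 − 0.5 = 0.5.
Physical capital: 0.5 × 5.49 = 2.745 pp.
Total hours worked: 0.5 × 4.53 = 2.265 pp.
TFP growth = 5.21 − 5.01 = 0.2%.

TFP grew 0.200%.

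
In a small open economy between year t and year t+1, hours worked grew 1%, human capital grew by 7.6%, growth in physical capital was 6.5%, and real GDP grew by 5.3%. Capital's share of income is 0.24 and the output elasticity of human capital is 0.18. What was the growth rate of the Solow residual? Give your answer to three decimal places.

1.792%

Labor's share = 1 − 0.24 − 0.18 = 0.58.
Physical capital: 0.24 × 6.5 = 1.56 pp.
Human capital: 0.18 × 7.6 = 1.368 pp.
Hours worked: 0.58 × 1 = 0.58 pp.
TFP growth = 5.3 − 3.508 = 1.792%.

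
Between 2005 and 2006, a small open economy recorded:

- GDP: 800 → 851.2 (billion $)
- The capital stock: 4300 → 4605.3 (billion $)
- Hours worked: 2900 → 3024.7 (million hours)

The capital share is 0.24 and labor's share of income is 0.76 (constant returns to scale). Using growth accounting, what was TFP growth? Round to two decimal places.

1.43%

GDP growth = (851.2 − 800) / 800 = 6.4%.
The capital stock growth = (4605.3 − 4300) / 4300 = 7.1%.
Hours worked growth = (3024.7 − 2900) / 2900 = 4.3%.
Labor's share = 1 − 0.24 = 0.76.
The capital stock: 0.24 × 7.1 = 1.704 pp.
Hours worked: 0.76 × 4.3 = 3.268 pp.
TFP growth = 6.4 − 4.972 = 1.428%.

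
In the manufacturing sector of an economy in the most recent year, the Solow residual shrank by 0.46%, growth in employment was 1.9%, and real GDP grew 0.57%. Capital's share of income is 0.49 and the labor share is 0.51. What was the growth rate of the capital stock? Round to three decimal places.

0.124%

Labor's share = 1 − 0.49 = 0.51.
gY = gA + 0.51×1.9 + 0.49×g.
0.49×g = 0.57 + 0.46 − 0.969 = 0.061.
g = 0.061 / 0.49 = 0.12449%.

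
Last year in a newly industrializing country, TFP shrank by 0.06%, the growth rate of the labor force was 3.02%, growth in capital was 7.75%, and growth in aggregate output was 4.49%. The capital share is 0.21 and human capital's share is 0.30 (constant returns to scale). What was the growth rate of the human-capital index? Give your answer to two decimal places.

Labor's share = 1 − 0.21 − 0.3 = 0.49.
gY = gA + 0.21×7.75 + 0.49×3.02 + 0.3×g.
0.3×g = 4.49 + 0.06 − 3.1073 = 1.4427.
g = 1.4427 / 0.3 = 4.809%.

4.81%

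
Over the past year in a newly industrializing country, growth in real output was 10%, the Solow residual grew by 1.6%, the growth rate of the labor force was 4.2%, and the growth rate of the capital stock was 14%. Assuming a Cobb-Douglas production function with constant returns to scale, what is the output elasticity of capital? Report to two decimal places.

gY = gA + α·gK + (1−α)·gL, so gY − gA − gL = α(gK − gL).
10 − 1.6 − 4.2 = α × (14 − 4.2).
4.2 = 9.8 α, so α = 0.4286.

α = 0.43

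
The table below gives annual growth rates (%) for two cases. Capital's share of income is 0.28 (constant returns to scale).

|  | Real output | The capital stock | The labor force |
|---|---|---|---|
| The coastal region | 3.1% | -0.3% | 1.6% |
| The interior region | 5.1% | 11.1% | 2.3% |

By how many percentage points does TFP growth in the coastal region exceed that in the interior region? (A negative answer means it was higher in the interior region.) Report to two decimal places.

1.70 percentage points

Labor's share = 1 − 0.28 = 0.72.
The coastal region: TFP = 3.1 + 0.084 − 1.152 = 2.032%.
The interior region: TFP = 5.1 − 3.108 − 1.656 = 0.336%.
Difference = 2.032 − (0.336) = 1.696 pp.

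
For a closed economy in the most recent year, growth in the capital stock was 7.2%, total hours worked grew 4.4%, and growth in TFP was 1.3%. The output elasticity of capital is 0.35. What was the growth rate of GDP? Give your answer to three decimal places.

Labor's share = 1 − 0.35 = 0.65.
The capital stock: 0.35 × 7.2 = 2.52 pp.
Total hours worked: 0.65 × 4.4 = 2.86 pp.
Output growth = 1.3 + 5.38 = 6.68%.

6.680%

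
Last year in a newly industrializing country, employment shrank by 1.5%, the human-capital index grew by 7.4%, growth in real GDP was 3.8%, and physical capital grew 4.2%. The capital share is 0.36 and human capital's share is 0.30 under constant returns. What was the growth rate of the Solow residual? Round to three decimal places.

Labor's share = 1 − 0.36 − 0.3 = 0.34.
Physical capital: 0.36 × 4.2 = 1.512 pp.
The human-capital index: 0.3 × 7.4 = 2.22 pp.
Employment: 0.34 × (-1.5) = -0.51 pp.
TFP growth = 3.8 − 3.222 = 0.578%.

The Solow residual growth was 0.578%.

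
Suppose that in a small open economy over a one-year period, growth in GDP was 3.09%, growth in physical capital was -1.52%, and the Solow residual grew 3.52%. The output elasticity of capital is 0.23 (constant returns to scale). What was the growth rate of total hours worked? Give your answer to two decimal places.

-0.10%

Labor's share = 1 − 0.23 = 0.77.
gY = gA + 0.23×(-1.52) + 0.77×g.
0.77×g = 3.09 − 3.52 + 0.3496 = -0.0804.
g = -0.0804 / 0.77 = -0.1044%.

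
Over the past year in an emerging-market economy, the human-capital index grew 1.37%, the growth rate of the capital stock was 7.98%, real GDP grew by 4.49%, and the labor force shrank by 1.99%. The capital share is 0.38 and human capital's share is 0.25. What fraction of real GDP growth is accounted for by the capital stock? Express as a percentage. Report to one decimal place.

67.5%

The capital stock contributed 0.38 × 7.98 = 3.0324 pp.
Share of growth = 3.0324 / 4.49 × 100 = 67.537%.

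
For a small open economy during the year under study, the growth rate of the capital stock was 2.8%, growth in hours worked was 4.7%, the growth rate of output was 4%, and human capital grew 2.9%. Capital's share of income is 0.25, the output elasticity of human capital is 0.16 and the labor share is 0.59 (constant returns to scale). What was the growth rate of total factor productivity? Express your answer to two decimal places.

0.06%

Labor's share = 1 − 0.25 − 0.16 = 0.59.
The capital stock: 0.25 × 2.8 = 0.7 pp.
Human capital: 0.16 × 2.9 = 0.464 pp.
Hours worked: 0.59 × 4.7 = 2.773 pp.
TFP growth = 4 − 3.937 = 0.063%.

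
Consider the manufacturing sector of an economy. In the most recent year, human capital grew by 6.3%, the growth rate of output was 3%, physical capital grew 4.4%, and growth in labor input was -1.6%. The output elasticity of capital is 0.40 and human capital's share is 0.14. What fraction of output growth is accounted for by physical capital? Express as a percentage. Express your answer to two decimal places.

Physical capital contributed 0.4 × 4.4 = 1.76 pp.
Share of growth = 1.76 / 3 × 100 = 58.6667%.

58.67%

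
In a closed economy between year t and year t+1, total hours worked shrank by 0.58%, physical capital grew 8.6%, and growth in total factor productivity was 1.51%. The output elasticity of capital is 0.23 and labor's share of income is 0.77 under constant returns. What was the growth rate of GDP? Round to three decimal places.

3.041%

Labor's share = 1 − 0.23 = 0.77.
Physical capital: 0.23 × 8.6 = 1.978 pp.
Total hours worked: 0.77 × (-0.58) = -0.4466 pp.
Output growth = 1.51 + 1.5314 = 3.0414%.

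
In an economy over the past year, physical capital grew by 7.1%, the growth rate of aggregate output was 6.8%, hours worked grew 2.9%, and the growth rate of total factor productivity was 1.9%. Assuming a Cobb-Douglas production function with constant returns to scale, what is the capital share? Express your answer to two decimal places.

gY = gA + α·gK + (1−α)·gL, so gY − gA − gL = α(gK − gL).
6.8 − 1.9 − 2.9 = α × (7.1 − 2.9).
2 = 4.2 α, so α = 0.4762.

The capital share is 0.48.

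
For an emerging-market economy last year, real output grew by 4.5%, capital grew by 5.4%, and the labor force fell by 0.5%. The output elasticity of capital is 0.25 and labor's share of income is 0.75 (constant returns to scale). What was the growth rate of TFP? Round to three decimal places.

Labor's share = 1 − 0.25 = 0.75.
Capital: 0.25 × 5.4 = 1.35 pp.
The labor force: 0.75 × (-0.5) = -0.375 pp.
TFP growth = 4.5 − 0.975 = 3.525%.

3.525%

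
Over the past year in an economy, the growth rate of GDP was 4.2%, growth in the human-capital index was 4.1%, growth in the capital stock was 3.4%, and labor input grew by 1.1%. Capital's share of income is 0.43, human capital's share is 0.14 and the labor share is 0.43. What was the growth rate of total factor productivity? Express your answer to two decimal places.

Labor's share = 1 − 0.43 − 0.14 = 0.43.
The capital stock: 0.43 × 3.4 = 1.462 pp.
The human-capital index: 0.14 × 4.1 = 0.574 pp.
Labor input: 0.43 × 1.1 = 0.473 pp.
TFP growth = 4.2 − 2.509 = 1.691%.

1.69%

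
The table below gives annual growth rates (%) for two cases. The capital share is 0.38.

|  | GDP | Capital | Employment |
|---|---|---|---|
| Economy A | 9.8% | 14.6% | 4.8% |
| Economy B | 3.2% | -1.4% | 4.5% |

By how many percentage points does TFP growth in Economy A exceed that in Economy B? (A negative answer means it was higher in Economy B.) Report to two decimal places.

Labor's share = 1 − 0.38 = 0.62.
Economy A: TFP = 9.8 − 5.548 − 2.976 = 1.276%.
Economy B: TFP = 3.2 + 0.532 − 2.79 = 0.942%.
Difference = 1.276 − (0.942) = 0.334 pp.

0.33 percentage points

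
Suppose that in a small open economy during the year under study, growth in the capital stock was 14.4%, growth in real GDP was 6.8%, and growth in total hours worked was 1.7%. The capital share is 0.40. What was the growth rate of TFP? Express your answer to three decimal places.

Labor's share = 1 − 0.4 = 0.6.
The capital stock: 0.4 × 14.4 = 5.76 pp.
Total hours worked: 0.6 × 1.7 = 1.02 pp.
TFP growth = 6.8 − 6.78 = 0.02%.

TFP growth was 0.020%.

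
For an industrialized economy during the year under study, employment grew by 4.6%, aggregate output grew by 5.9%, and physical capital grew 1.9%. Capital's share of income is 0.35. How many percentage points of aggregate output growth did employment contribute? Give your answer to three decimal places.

Labor's share = 1 − 0.35 = 0.65.
Contribution = share × growth = 0.65 × 4.6 = 2.99 pp.

2.990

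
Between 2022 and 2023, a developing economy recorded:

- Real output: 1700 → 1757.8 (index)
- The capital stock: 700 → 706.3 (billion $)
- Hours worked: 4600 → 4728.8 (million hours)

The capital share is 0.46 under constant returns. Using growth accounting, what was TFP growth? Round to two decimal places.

TFP growth was 1.47%.

Real output growth = (1757.8 − 1700) / 1700 = 3.4%.
The capital stock growth = (706.3 − 700) / 700 = 0.9%.
Hours worked growth = (4728.8 − 4600) / 4600 = 2.8%.
Labor's share = 1 − 0.46 = 0.54.
The capital stock: 0.46 × 0.9 = 0.414 pp.
Hours worked: 0.54 × 2.8 = 1.512 pp.
TFP growth = 3.4 − 1.926 = 1.474%.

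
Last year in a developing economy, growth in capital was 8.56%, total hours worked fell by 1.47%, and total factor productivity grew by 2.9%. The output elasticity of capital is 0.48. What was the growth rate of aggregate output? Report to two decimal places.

Aggregate output grew 6.24%.

Labor's share = 1 − 0.48 = 0.52.
Capital: 0.48 × 8.56 = 4.1088 pp.
Total hours worked: 0.52 × (-1.47) = -0.7644 pp.
Output growth = 2.9 + 3.3444 = 6.2444%.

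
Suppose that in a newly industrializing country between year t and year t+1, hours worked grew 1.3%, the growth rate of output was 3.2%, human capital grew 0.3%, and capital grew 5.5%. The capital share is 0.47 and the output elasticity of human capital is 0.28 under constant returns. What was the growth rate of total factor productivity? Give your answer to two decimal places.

Total factor productivity growth was 0.21%.

Labor's share = 1 − 0.47 − 0.28 = 0.25.
Capital: 0.47 × 5.5 = 2.585 pp.
Human capital: 0.28 × 0.3 = 0.084 pp.
Hours worked: 0.25 × 1.3 = 0.325 pp.
TFP growth = 3.2 − 2.994 = 0.206%.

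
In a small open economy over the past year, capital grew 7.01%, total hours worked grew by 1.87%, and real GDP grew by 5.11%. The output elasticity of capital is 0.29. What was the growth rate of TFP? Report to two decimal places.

Labor's share = 1 − 0.29 = 0.71.
Capital: 0.29 × 7.01 = 2.0329 pp.
Total hours worked: 0.71 × 1.87 = 1.3277 pp.
TFP growth = 5.11 − 3.3606 = 1.7494%.

1.75%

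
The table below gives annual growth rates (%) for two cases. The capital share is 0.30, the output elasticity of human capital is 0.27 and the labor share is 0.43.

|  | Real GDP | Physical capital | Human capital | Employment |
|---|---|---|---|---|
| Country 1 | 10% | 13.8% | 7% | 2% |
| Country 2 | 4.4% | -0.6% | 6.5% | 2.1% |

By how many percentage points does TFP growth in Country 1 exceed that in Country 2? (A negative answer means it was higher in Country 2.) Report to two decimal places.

Labor's share = 1 − 0.3 − 0.27 = 0.43.
Country 1: TFP = 10 − 4.14 − 1.89 − 0.86 = 3.11%.
Country 2: TFP = 4.4 + 0.18 − 1.755 − 0.903 = 1.922%.
Difference = 3.11 − (1.922) = 1.188 pp.

1.19 percentage points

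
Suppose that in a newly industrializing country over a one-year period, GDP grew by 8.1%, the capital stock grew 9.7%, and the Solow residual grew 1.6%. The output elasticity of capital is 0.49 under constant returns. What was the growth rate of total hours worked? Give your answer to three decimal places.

Labor's share = 1 − 0.49 = 0.51.
gY = gA + 0.49×9.7 + 0.51×g.
0.51×g = 8.1 − 1.6 − 4.753 = 1.747.
g = 1.747 / 0.51 = 3.42549%.

3.425%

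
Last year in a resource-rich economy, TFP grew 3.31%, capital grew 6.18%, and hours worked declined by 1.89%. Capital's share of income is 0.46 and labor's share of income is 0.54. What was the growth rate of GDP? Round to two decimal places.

Labor's share = 1 − 0.46 = 0.54.
Capital: 0.46 × 6.18 = 2.8428 pp.
Hours worked: 0.54 × (-1.89) = -1.0206 pp.
Output growth = 3.31 + 1.8222 = 5.1322%.

5.13%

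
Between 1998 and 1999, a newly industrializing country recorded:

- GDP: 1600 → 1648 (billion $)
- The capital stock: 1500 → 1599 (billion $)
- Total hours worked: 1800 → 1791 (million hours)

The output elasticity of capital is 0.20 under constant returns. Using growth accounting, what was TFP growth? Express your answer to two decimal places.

TFP grew 2.08%.

GDP growth = (1648 − 1600) / 1600 = 3%.
The capital stock growth = (1599 − 1500) / 1500 = 6.6%.
Total hours worked growth = (1791 − 1800) / 1800 = -0.5%.
Labor's share = 1 − 0.2 = 0.8.
The capital stock: 0.2 × 6.6 = 1.32 pp.
Total hours worked: 0.8 × (-0.5) = -0.4 pp.
TFP growth = 3 − 0.92 = 2.08%.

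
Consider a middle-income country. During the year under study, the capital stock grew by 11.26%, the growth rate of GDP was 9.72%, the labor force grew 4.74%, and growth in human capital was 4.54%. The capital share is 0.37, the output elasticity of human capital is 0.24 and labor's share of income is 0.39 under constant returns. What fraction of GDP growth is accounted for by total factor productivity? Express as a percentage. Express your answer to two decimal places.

Total factor productivity accounted for 26.91% of growth.

Labor's share = 1 − 0.37 − 0.24 = 0.39.
The capital stock: 0.37 × 11.26 = 4.1662 pp.
Human capital: 0.24 × 4.54 = 1.0896 pp.
The labor force: 0.39 × 4.74 = 1.8486 pp.
TFP growth = 9.72 − 7.1044 = 2.6156%.
TFP share of growth = 2.6156 / 9.72 × 100 = 26.9095%.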